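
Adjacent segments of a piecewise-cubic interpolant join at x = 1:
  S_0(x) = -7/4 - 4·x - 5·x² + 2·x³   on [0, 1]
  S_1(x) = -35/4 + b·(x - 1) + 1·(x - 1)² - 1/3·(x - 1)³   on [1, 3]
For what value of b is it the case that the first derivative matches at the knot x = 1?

S_0'(x) = -4 - 10·x + 6·x², so S_0'(1) = -8. On the right, S_1'(1) = b, so b = -8.

-8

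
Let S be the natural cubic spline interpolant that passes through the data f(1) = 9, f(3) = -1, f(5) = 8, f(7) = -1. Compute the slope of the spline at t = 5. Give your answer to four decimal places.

Write M_i for S''(x_i). With h_i = 2, 2, 2 and divided differences Δ_i = -5, 9/2, -9/2, the continuity of S' gives the tridiagonal system
  2·M_0 + 8·M_1 + 2·M_2 = 6(Δ_1 - Δ_0) = 57
  2·M_1 + 8·M_2 + 2·M_3 = 6(Δ_2 - Δ_1) = -54
Natural end conditions: M_0 = M_3 = 0.
Solving the tridiagonal system: M_0 = 0, M_1 = 47/5, M_2 = -91/10, M_3 = 0.
On [5, 7], S'(t) = b_2 + 2c_2·(t - 5) + 3d_2·(t - 5)² with b_2 = Δ_2 - h_2(2M_2 + M_3)/6 = 47/30, c_2 = M_2/2 = -91/20, d_2 = (M_3 - M_2)/(6h_2) = 91/120. So S'(5) = 47/30.

1.5667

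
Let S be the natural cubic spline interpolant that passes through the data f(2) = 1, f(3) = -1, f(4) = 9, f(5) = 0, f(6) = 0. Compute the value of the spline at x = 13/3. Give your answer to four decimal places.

Put m_i = S'' at the i-th knot. Here h = (1, 1, 1, 1) and Δ = (-2, 10, -9, 0), so the interior equations h_(i-1)·m_(i-1) + 2(h_(i-1)+h_i)·m_i + h_i·m_(i+1) = 6(Δ_i − Δ_(i-1)) read
  1·m_0 + 4·m_1 + 1·m_2 = 6(Δ_1 - Δ_0) = 72
  1·m_1 + 4·m_2 + 1·m_3 = 6(Δ_2 - Δ_1) = -114
  1·m_2 + 4·m_3 + 1·m_4 = 6(Δ_3 - Δ_2) = 54
Natural end conditions: m_0 = m_4 = 0.
Solving the tridiagonal system: m_0 = 0, m_1 = 795/28, m_2 = -291/7, m_3 = 669/28, m_4 = 0.
On [4, 5], S(x) = 9 + 7/8·(x - 4) - 291/14·(x - 4)² + 611/56·(x - 4)³.
With (x - 4) = 1/3: S(13/3) = 1396/189.

7.3862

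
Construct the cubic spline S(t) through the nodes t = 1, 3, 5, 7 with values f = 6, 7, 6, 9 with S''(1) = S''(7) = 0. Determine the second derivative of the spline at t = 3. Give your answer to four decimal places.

Write M_i for S''(x_i). With h_i = 2, 2, 2 and divided differences Δ_i = 1/2, -1/2, 3/2, the continuity of S' gives the tridiagonal system
  2·M_0 + 8·M_1 + 2·M_2 = 6(Δ_1 - Δ_0) = -6
  2·M_1 + 8·M_2 + 2·M_3 = 6(Δ_2 - Δ_1) = 12
Natural end conditions: M_0 = M_3 = 0.
Solving: M_0 = 0, M_1 = -6/5, M_2 = 9/5, M_3 = 0.

-1.2000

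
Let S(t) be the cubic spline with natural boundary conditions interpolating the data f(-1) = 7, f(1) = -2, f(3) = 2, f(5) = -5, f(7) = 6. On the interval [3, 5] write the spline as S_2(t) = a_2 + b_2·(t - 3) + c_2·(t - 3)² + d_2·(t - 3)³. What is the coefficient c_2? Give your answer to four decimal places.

Write M_i for S''(x_i). With h_i = 2, 2, 2, 2 and divided differences Δ_i = -9/2, 2, -7/2, 11/2, the continuity of S' gives the tridiagonal system
  2·M_0 + 8·M_1 + 2·M_2 = 6(Δ_1 - Δ_0) = 39
  2·M_1 + 8·M_2 + 2·M_3 = 6(Δ_2 - Δ_1) = -33
  2·M_2 + 8·M_3 + 2·M_4 = 6(Δ_3 - Δ_2) = 54
Natural end conditions: M_0 = M_4 = 0.
Solving: M_0 = 0, M_1 = 771/112, M_2 = -225/28, M_3 = 981/112, M_4 = 0.
On [3, 5], with S_2(t) = a_2 + b_2·(t - 3) + c_2·(t - 3)² + d_2·(t - 3)³: c_2 = M_2/2 = -225/56, d_2 = (M_3 - M_2)/(6h_2) = 627/448, b_2 = Δ_2 - h_2(2M_2 + M_3)/6 = -17/16.

-4.0179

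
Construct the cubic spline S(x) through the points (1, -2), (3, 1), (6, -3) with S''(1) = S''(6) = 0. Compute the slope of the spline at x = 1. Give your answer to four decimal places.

Write m_i for S''(x_i). With h_i = 2, 3 and divided differences Δ_i = 3/2, -4/3, the continuity of S' gives the tridiagonal system
  2·m_0 + 10·m_1 + 3·m_2 = 6(Δ_1 - Δ_0) = -17
Natural end conditions: m_0 = m_2 = 0.
Solving: m_0 = 0, m_1 = -17/10, m_2 = 0.
On [1, 3], S'(x) = b_0 + 2c_0·(x - 1) + 3d_0·(x - 1)² with b_0 = Δ_0 - h_0(2m_0 + m_1)/6 = 31/15, c_0 = m_0/2 = 0, d_0 = (m_1 - m_0)/(6h_0) = -17/120. So S'(1) = 31/15.

2.0667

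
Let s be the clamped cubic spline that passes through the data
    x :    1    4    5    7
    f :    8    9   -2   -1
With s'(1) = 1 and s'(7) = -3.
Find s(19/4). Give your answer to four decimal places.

Write σ_i for s''(x_i). With h_i = 3, 1, 2 and divided differences Δ_i = 1/3, -11, 1/2, the continuity of s' gives the tridiagonal system
  3·σ_0 + 8·σ_1 + 1·σ_2 = 6(Δ_1 - Δ_0) = -68
  1·σ_1 + 6·σ_2 + 2·σ_3 = 6(Δ_2 - Δ_1) = 69
Clamped end conditions give two more equations: 2h_0·σ_0 + h_0·σ_1 = 6(Δ_0 - s'(1)) = -4 and h_2·σ_2 + 2h_2·σ_3 = 6(s'(7) - Δ_2) = -21.
Solving the tridiagonal system: σ_0 = 35/6, σ_1 = -13, σ_2 = 37/2, σ_3 = -29/2.
On [4, 5], s(x) = 9 - 39/4·(x - 4) - 13/2·(x - 4)² + 21/4·(x - 4)³.
With (x - 4) = 3/4: s(19/4) = 63/256.

0.2461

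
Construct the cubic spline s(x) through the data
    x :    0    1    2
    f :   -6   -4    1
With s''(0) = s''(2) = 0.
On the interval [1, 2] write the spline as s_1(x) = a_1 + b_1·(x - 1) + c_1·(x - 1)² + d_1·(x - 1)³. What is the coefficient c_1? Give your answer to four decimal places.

2.2500

Put M_i = s'' at the i-th knot. Here h = (1, 1) and Δ = (2, 5), so the interior equations h_(i-1)·M_(i-1) + 2(h_(i-1)+h_i)·M_i + h_i·M_(i+1) = 6(Δ_i − Δ_(i-1)) read
  1·M_0 + 4·M_1 + 1·M_2 = 6(Δ_1 - Δ_0) = 18
Natural end conditions: M_0 = M_2 = 0.
Hence M_0 = 0, M_1 = 9/2, M_2 = 0.
On [1, 2], with s_1(x) = a_1 + b_1·(x - 1) + c_1·(x - 1)² + d_1·(x - 1)³: c_1 = M_1/2 = 9/4, d_1 = (M_2 - M_1)/(6h_1) = -3/4, b_1 = Δ_1 - h_1(2M_1 + M_2)/6 = 7/2.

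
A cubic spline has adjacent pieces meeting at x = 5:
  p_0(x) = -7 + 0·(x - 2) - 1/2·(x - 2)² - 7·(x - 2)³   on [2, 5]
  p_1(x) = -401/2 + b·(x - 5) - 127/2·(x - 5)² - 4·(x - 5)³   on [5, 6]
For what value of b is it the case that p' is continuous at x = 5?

-192

p_0'(x) = 0 - 1·(x - 2) - 21·(x - 2)², so p_0'(5) = -192. On the right, p_1'(5) = b, so b = -192.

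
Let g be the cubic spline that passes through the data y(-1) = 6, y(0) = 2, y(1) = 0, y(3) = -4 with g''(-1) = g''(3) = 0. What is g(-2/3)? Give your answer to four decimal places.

Put M_i = g'' at the i-th knot. Here h = (1, 1, 2) and Δ = (-4, -2, -2), so the interior equations h_(i-1)·M_(i-1) + 2(h_(i-1)+h_i)·M_i + h_i·M_(i+1) = 6(Δ_i − Δ_(i-1)) read
  1·M_0 + 4·M_1 + 1·M_2 = 6(Δ_1 - Δ_0) = 12
  1·M_1 + 6·M_2 + 2·M_3 = 6(Δ_2 - Δ_1) = 0
Natural end conditions: M_0 = M_3 = 0.
Forward elimination and back-substitution give M_0 = 0, M_1 = 72/23, M_2 = -12/23, M_3 = 0.
On [-1, 0], g(x) = 6 - 104/23·(x + 1) + 0·(x + 1)² + 12/23·(x + 1)³.
With (x + 1) = 1/3: g(-2/3) = 934/207.

4.5121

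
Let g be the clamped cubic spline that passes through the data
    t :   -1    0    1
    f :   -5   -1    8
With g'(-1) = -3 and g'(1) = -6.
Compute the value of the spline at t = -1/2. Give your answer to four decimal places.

Write M_i for g''(x_i). With h_i = 1, 1 and divided differences Δ_i = 4, 9, the continuity of g' gives the tridiagonal system
  1·M_0 + 4·M_1 + 1·M_2 = 6(Δ_1 - Δ_0) = 30
Clamped end conditions give two more equations: 2h_0·M_0 + h_0·M_1 = 6(Δ_0 - g'(-1)) = 42 and h_1·M_1 + 2h_1·M_2 = 6(g'(1) - Δ_1) = -90.
Solving: M_0 = 12, M_1 = 18, M_2 = -54.
On [-1, 0], g(t) = -5 - 3·(t + 1) + 6·(t + 1)² + 1·(t + 1)³.
With (t + 1) = 1/2: g(-1/2) = -39/8.

-4.8750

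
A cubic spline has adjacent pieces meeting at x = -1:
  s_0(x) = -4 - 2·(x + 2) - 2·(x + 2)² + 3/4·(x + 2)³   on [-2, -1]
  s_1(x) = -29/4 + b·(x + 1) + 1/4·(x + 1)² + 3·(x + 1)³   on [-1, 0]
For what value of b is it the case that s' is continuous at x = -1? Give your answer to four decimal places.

-3.7500

s_0'(x) = -2 - 4·(x + 2) + 9/4·(x + 2)², so s_0'(-1) = -15/4. On the right, s_1'(-1) = b, so b = -15/4.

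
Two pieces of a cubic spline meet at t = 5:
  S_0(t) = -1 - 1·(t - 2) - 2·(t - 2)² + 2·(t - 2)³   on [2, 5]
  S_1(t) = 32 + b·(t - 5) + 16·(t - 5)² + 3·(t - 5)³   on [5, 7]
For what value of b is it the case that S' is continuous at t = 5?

41

S_0'(t) = -1 - 4·(t - 2) + 6·(t - 2)², so S_0'(5) = 41. On the right, S_1'(5) = b, so b = 41.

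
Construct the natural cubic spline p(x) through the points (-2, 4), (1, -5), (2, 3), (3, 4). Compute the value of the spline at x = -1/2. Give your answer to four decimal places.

-6.0524

Let M_i = p''(x_i). Step sizes h_i = 3, 1, 1; slopes of the chords Δ_i = (y_(i+1) - y_i)/h_i = -3, 8, 1.
  3·M_0 + 8·M_1 + 1·M_2 = 6(Δ_1 - Δ_0) = 66
  1·M_1 + 4·M_2 + 1·M_3 = 6(Δ_2 - Δ_1) = -42
Natural end conditions: M_0 = M_3 = 0.
Hence M_0 = 0, M_1 = 306/31, M_2 = -402/31, M_3 = 0.
On [-2, 1], p(x) = 4 - 246/31·(x + 2) + 0·(x + 2)² + 17/31·(x + 2)³.
With (x + 2) = 3/2: p(-1/2) = -1501/248.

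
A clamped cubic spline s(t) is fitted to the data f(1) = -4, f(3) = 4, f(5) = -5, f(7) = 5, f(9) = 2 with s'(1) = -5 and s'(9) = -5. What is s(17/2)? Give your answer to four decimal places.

Write M_i for s''(x_i). With h_i = 2, 2, 2, 2 and divided differences Δ_i = 4, -9/2, 5, -3/2, the continuity of s' gives the tridiagonal system
  2·M_0 + 8·M_1 + 2·M_2 = 6(Δ_1 - Δ_0) = -51
  2·M_1 + 8·M_2 + 2·M_3 = 6(Δ_2 - Δ_1) = 57
  2·M_2 + 8·M_3 + 2·M_4 = 6(Δ_3 - Δ_2) = -39
Clamped end conditions give two more equations: 2h_0·M_0 + h_0·M_1 = 6(Δ_0 - s'(1)) = 54 and h_3·M_3 + 2h_3·M_4 = 6(s'(9) - Δ_3) = -21.
Solving the tridiagonal system: M_0 = 585/28, M_1 = -207/14, M_2 = 51/4, M_3 = -54/7, M_4 = -39/28.
On [7, 9], s(t) = 5 + 115/28·(t - 7) - 27/7·(t - 7)² + 59/112·(t - 7)³.
With (t - 7) = 3/2: s(17/2) = 3817/896.

4.2600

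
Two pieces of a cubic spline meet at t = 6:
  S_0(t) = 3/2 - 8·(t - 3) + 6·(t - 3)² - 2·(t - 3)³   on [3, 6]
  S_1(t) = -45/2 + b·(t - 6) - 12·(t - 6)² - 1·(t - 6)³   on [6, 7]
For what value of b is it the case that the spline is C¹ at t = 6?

-26

S_0'(t) = -8 + 12·(t - 3) - 6·(t - 3)², so S_0'(6) = -26. On the right, S_1'(6) = b, so b = -26.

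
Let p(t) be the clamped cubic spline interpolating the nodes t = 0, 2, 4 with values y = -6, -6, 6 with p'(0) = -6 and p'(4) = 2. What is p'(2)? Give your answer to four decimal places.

5.5000

Let σ_i = p''(x_i). Step sizes h_i = 2, 2; slopes of the chords Δ_i = (y_(i+1) - y_i)/h_i = 0, 6.
  2·σ_0 + 8·σ_1 + 2·σ_2 = 6(Δ_1 - Δ_0) = 36
Clamped end conditions give two more equations: 2h_0·σ_0 + h_0·σ_1 = 6(Δ_0 - p'(0)) = 36 and h_1·σ_1 + 2h_1·σ_2 = 6(p'(4) - Δ_1) = -24.
Solving: σ_0 = 13/2, σ_1 = 5, σ_2 = -17/2.
On [2, 4], p'(t) = b_1 + 2c_1·(t - 2) + 3d_1·(t - 2)² with b_1 = Δ_1 - h_1(2σ_1 + σ_2)/6 = 11/2, c_1 = σ_1/2 = 5/2, d_1 = (σ_2 - σ_1)/(6h_1) = -9/8. So p'(2) = 11/2.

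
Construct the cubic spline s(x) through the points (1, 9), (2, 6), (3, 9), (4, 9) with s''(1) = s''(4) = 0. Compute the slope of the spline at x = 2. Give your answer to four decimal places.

With M_i denoting the second derivative at x_i, h_i = 1, 1, 1, and Δ_i = (y_(i+1) − y_i)/h_i = -3, 3, 0:
  1·M_0 + 4·M_1 + 1·M_2 = 6(Δ_1 - Δ_0) = 36
  1·M_1 + 4·M_2 + 1·M_3 = 6(Δ_2 - Δ_1) = -18
Natural end conditions: M_0 = M_3 = 0.
Forward elimination and back-substitution give M_0 = 0, M_1 = 54/5, M_2 = -36/5, M_3 = 0.
On [2, 3], s'(x) = b_1 + 2c_1·(x - 2) + 3d_1·(x - 2)² with b_1 = Δ_1 - h_1(2M_1 + M_2)/6 = 3/5, c_1 = M_1/2 = 27/5, d_1 = (M_2 - M_1)/(6h_1) = -3. So s'(2) = 3/5.

0.6000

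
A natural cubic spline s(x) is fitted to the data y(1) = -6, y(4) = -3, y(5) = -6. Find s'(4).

Put σ_i = s'' at the i-th knot. Here h = (3, 1) and Δ = (1, -3), so the interior equations h_(i-1)·σ_(i-1) + 2(h_(i-1)+h_i)·σ_i + h_i·σ_(i+1) = 6(Δ_i − Δ_(i-1)) read
  3·σ_0 + 8·σ_1 + 1·σ_2 = 6(Δ_1 - Δ_0) = -24
Natural end conditions: σ_0 = σ_2 = 0.
Solving: σ_0 = 0, σ_1 = -3, σ_2 = 0.
On [4, 5], s'(x) = b_1 + 2c_1·(x - 4) + 3d_1·(x - 4)² with b_1 = Δ_1 - h_1(2σ_1 + σ_2)/6 = -2, c_1 = σ_1/2 = -3/2, d_1 = (σ_2 - σ_1)/(6h_1) = 1/2. So s'(4) = -2.

-2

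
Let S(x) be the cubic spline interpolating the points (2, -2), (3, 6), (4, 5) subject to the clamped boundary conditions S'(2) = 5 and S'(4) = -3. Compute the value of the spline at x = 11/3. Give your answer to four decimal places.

6.0556

With σ_i denoting the second derivative at x_i, h_i = 1, 1, and Δ_i = (y_(i+1) − y_i)/h_i = 8, -1:
  1·σ_0 + 4·σ_1 + 1·σ_2 = 6(Δ_1 - Δ_0) = -54
Clamped end conditions give two more equations: 2h_0·σ_0 + h_0·σ_1 = 6(Δ_0 - S'(2)) = 18 and h_1·σ_1 + 2h_1·σ_2 = 6(S'(4) - Δ_1) = -12.
Solving: σ_0 = 37/2, σ_1 = -19, σ_2 = 7/2.
On [3, 4], S(x) = 6 + 19/4·(x - 3) - 19/2·(x - 3)² + 15/4·(x - 3)³.
With (x - 3) = 2/3: S(11/3) = 109/18.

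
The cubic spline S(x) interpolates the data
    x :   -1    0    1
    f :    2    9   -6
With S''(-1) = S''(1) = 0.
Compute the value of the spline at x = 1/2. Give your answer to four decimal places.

With σ_i denoting the second derivative at x_i, h_i = 1, 1, and Δ_i = (y_(i+1) − y_i)/h_i = 7, -15:
  1·σ_0 + 4·σ_1 + 1·σ_2 = 6(Δ_1 - Δ_0) = -132
Natural end conditions: σ_0 = σ_2 = 0.
Solving the tridiagonal system: σ_0 = 0, σ_1 = -33, σ_2 = 0.
On [0, 1], S(x) = 9 - 4·x - 33/2·x² + 11/2·x³.
With x = 1/2: S(1/2) = 57/16.

3.5625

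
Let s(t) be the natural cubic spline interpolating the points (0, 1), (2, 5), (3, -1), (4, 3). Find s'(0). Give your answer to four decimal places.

Put M_i = s'' at the i-th knot. Here h = (2, 1, 1) and Δ = (2, -6, 4), so the interior equations h_(i-1)·M_(i-1) + 2(h_(i-1)+h_i)·M_i + h_i·M_(i+1) = 6(Δ_i − Δ_(i-1)) read
  2·M_0 + 6·M_1 + 1·M_2 = 6(Δ_1 - Δ_0) = -48
  1·M_1 + 4·M_2 + 1·M_3 = 6(Δ_2 - Δ_1) = 60
Natural end conditions: M_0 = M_3 = 0.
Forward elimination and back-substitution give M_0 = 0, M_1 = -252/23, M_2 = 408/23, M_3 = 0.
On [0, 2], s'(t) = b_0 + 2c_0·t + 3d_0·t² with b_0 = Δ_0 - h_0(2M_0 + M_1)/6 = 130/23, c_0 = M_0/2 = 0, d_0 = (M_1 - M_0)/(6h_0) = -21/23. So s'(0) = 130/23.

5.6522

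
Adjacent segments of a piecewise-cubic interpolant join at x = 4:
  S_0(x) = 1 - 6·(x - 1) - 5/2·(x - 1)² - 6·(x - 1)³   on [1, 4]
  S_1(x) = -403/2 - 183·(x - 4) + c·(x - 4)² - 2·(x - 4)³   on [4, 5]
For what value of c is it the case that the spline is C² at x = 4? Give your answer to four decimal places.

S_0''(x) = -5 - 36·(x - 1), so S_0''(4) = -113. On the right, S_1''(4) = 2c, so c = -113/2.

-56.5000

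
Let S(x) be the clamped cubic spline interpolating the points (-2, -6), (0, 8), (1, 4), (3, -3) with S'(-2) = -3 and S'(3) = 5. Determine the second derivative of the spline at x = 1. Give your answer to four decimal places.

With σ_i denoting the second derivative at x_i, h_i = 2, 1, 2, and Δ_i = (y_(i+1) − y_i)/h_i = 7, -4, -7/2:
  2·σ_0 + 6·σ_1 + 1·σ_2 = 6(Δ_1 - Δ_0) = -66
  1·σ_1 + 6·σ_2 + 2·σ_3 = 6(Δ_2 - Δ_1) = 3
Clamped end conditions give two more equations: 2h_0·σ_0 + h_0·σ_1 = 6(Δ_0 - S'(-2)) = 60 and h_2·σ_2 + 2h_2·σ_3 = 6(S'(3) - Δ_2) = 51.
Solving: σ_0 = 785/32, σ_1 = -305/16, σ_2 = -11/16, σ_3 = 419/32.

-0.6875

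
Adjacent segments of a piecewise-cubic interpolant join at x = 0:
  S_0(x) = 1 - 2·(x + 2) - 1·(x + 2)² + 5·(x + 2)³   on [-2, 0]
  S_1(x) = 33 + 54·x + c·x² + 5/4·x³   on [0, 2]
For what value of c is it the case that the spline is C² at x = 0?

29

S_0''(x) = -2 + 30·(x + 2), so S_0''(0) = 58. On the right, S_1''(0) = 2c, so c = 29.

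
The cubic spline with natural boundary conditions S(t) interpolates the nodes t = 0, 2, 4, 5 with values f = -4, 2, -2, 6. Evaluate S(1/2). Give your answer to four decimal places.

-1.4347

Let M_i = S''(x_i). Step sizes h_i = 2, 2, 1; slopes of the chords Δ_i = (y_(i+1) - y_i)/h_i = 3, -2, 8.
  2·M_0 + 8·M_1 + 2·M_2 = 6(Δ_1 - Δ_0) = -30
  2·M_1 + 6·M_2 + 1·M_3 = 6(Δ_2 - Δ_1) = 60
Natural end conditions: M_0 = M_3 = 0.
Forward elimination and back-substitution give M_0 = 0, M_1 = -75/11, M_2 = 135/11, M_3 = 0.
On [0, 2], S(t) = -4 + 58/11·t + 0·t² - 25/44·t³.
With t = 1/2: S(1/2) = -505/352.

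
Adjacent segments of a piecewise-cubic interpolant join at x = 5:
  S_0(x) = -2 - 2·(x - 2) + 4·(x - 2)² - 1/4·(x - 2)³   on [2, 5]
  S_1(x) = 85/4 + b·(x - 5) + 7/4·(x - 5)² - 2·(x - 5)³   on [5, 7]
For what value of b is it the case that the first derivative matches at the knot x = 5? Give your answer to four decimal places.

S_0'(x) = -2 + 8·(x - 2) - 3/4·(x - 2)², so S_0'(5) = 61/4. On the right, S_1'(5) = b, so b = 61/4.

15.2500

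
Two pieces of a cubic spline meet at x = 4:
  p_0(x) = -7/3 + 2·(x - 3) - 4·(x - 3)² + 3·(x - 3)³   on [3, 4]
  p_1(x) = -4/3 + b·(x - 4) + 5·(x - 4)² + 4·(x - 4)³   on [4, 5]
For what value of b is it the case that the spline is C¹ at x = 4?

3

p_0'(x) = 2 - 8·(x - 3) + 9·(x - 3)², so p_0'(4) = 3. On the right, p_1'(4) = b, so b = 3.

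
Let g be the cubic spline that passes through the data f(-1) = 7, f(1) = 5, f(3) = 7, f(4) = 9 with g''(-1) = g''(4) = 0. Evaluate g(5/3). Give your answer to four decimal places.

5.2222

Write σ_i for g''(x_i). With h_i = 2, 2, 1 and divided differences Δ_i = -1, 1, 2, the continuity of g' gives the tridiagonal system
  2·σ_0 + 8·σ_1 + 2·σ_2 = 6(Δ_1 - Δ_0) = 12
  2·σ_1 + 6·σ_2 + 1·σ_3 = 6(Δ_2 - Δ_1) = 6
Natural end conditions: σ_0 = σ_3 = 0.
Forward elimination and back-substitution give σ_0 = 0, σ_1 = 15/11, σ_2 = 6/11, σ_3 = 0.
On [1, 3], g(x) = 5 - 1/11·(x - 1) + 15/22·(x - 1)² - 3/44·(x - 1)³.
With (x - 1) = 2/3: g(5/3) = 47/9.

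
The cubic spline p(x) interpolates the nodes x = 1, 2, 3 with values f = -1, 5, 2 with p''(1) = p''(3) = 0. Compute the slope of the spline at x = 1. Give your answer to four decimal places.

Write M_i for p''(x_i). With h_i = 1, 1 and divided differences Δ_i = 6, -3, the continuity of p' gives the tridiagonal system
  1·M_0 + 4·M_1 + 1·M_2 = 6(Δ_1 - Δ_0) = -54
Natural end conditions: M_0 = M_2 = 0.
Hence M_0 = 0, M_1 = -27/2, M_2 = 0.
On [1, 2], p'(x) = b_0 + 2c_0·(x - 1) + 3d_0·(x - 1)² with b_0 = Δ_0 - h_0(2M_0 + M_1)/6 = 33/4, c_0 = M_0/2 = 0, d_0 = (M_1 - M_0)/(6h_0) = -9/4. So p'(1) = 33/4.

8.2500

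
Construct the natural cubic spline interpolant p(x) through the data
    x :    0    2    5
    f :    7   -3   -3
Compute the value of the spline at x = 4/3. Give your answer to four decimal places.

-0.4074

With m_i denoting the second derivative at x_i, h_i = 2, 3, and Δ_i = (y_(i+1) − y_i)/h_i = -5, 0:
  2·m_0 + 10·m_1 + 3·m_2 = 6(Δ_1 - Δ_0) = 30
Natural end conditions: m_0 = m_2 = 0.
Solving: m_0 = 0, m_1 = 3, m_2 = 0.
On [0, 2], p(x) = 7 - 6·x + 0·x² + 1/4·x³.
With x = 4/3: p(4/3) = -11/27.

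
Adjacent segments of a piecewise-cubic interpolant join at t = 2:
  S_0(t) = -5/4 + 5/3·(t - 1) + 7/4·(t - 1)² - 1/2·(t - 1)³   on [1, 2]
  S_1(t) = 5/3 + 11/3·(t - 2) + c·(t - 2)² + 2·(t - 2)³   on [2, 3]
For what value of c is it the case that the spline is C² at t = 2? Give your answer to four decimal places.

0.2500

S_0''(t) = 7/2 - 3·(t - 1), so S_0''(2) = 1/2. On the right, S_1''(2) = 2c, so c = 1/4.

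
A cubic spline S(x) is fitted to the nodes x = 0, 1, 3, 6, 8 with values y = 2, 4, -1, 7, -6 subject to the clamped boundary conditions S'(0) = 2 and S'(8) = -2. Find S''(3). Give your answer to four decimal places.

With M_i denoting the second derivative at x_i, h_i = 1, 2, 3, 2, and Δ_i = (y_(i+1) − y_i)/h_i = 2, -5/2, 8/3, -13/2:
  1·M_0 + 6·M_1 + 2·M_2 = 6(Δ_1 - Δ_0) = -27
  2·M_1 + 10·M_2 + 3·M_3 = 6(Δ_2 - Δ_1) = 31
  3·M_2 + 10·M_3 + 2·M_4 = 6(Δ_3 - Δ_2) = -55
Clamped end conditions give two more equations: 2h_0·M_0 + h_0·M_1 = 6(Δ_0 - S'(0)) = 0 and h_3·M_3 + 2h_3·M_4 = 6(S'(8) - Δ_3) = 27.
Solving the tridiagonal system: M_0 = 1052/273, M_1 = -2104/273, M_2 = 4201/546, M_3 = -926/91, M_4 = 4309/364.

7.6941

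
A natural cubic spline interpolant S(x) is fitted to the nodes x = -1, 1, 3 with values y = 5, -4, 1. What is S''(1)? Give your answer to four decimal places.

5.2500

Let M_i = S''(x_i). Step sizes h_i = 2, 2; slopes of the chords Δ_i = (y_(i+1) - y_i)/h_i = -9/2, 5/2.
  2·M_0 + 8·M_1 + 2·M_2 = 6(Δ_1 - Δ_0) = 42
Natural end conditions: M_0 = M_2 = 0.
Hence M_0 = 0, M_1 = 21/4, M_2 = 0.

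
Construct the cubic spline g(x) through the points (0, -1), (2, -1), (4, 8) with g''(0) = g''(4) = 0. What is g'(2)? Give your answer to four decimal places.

Let M_i = g''(x_i). Step sizes h_i = 2, 2; slopes of the chords Δ_i = (y_(i+1) - y_i)/h_i = 0, 9/2.
  2·M_0 + 8·M_1 + 2·M_2 = 6(Δ_1 - Δ_0) = 27
Natural end conditions: M_0 = M_2 = 0.
Solving the tridiagonal system: M_0 = 0, M_1 = 27/8, M_2 = 0.
On [2, 4], g'(x) = b_1 + 2c_1·(x - 2) + 3d_1·(x - 2)² with b_1 = Δ_1 - h_1(2M_1 + M_2)/6 = 9/4, c_1 = M_1/2 = 27/16, d_1 = (M_2 - M_1)/(6h_1) = -9/32. So g'(2) = 9/4.

2.2500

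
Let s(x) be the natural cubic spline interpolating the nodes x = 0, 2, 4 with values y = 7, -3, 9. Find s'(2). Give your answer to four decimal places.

0.5000

With σ_i denoting the second derivative at x_i, h_i = 2, 2, and Δ_i = (y_(i+1) − y_i)/h_i = -5, 6:
  2·σ_0 + 8·σ_1 + 2·σ_2 = 6(Δ_1 - Δ_0) = 66
Natural end conditions: σ_0 = σ_2 = 0.
Forward elimination and back-substitution give σ_0 = 0, σ_1 = 33/4, σ_2 = 0.
On [2, 4], s'(x) = b_1 + 2c_1·(x - 2) + 3d_1·(x - 2)² with b_1 = Δ_1 - h_1(2σ_1 + σ_2)/6 = 1/2, c_1 = σ_1/2 = 33/8, d_1 = (σ_2 - σ_1)/(6h_1) = -11/16. So s'(2) = 1/2.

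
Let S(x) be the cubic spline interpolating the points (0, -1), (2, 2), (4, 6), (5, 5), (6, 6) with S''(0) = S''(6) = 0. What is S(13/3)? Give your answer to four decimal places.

Put M_i = S'' at the i-th knot. Here h = (2, 2, 1, 1) and Δ = (3/2, 2, -1, 1), so the interior equations h_(i-1)·M_(i-1) + 2(h_(i-1)+h_i)·M_i + h_i·M_(i+1) = 6(Δ_i − Δ_(i-1)) read
  2·M_0 + 8·M_1 + 2·M_2 = 6(Δ_1 - Δ_0) = 3
  2·M_1 + 6·M_2 + 1·M_3 = 6(Δ_2 - Δ_1) = -18
  1·M_2 + 4·M_3 + 1·M_4 = 6(Δ_3 - Δ_2) = 12
Natural end conditions: M_0 = M_4 = 0.
Solving the tridiagonal system: M_0 = 0, M_1 = 79/56, M_2 = -29/7, M_3 = 113/28, M_4 = 0.
On [4, 5], S(x) = 6 - 7/24·(x - 4) - 29/14·(x - 4)² + 229/168·(x - 4)³.
With (x - 4) = 1/3: S(13/3) = 3245/567.

5.7231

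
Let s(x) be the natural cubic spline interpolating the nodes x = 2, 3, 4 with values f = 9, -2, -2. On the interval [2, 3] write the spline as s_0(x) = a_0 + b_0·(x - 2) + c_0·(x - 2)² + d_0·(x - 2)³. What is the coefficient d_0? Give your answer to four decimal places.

With M_i denoting the second derivative at x_i, h_i = 1, 1, and Δ_i = (y_(i+1) − y_i)/h_i = -11, 0:
  1·M_0 + 4·M_1 + 1·M_2 = 6(Δ_1 - Δ_0) = 66
Natural end conditions: M_0 = M_2 = 0.
Solving: M_0 = 0, M_1 = 33/2, M_2 = 0.
On [2, 3], with s_0(x) = a_0 + b_0·(x - 2) + c_0·(x - 2)² + d_0·(x - 2)³: c_0 = M_0/2 = 0, d_0 = (M_1 - M_0)/(6h_0) = 11/4, b_0 = Δ_0 - h_0(2M_0 + M_1)/6 = -55/4.

2.7500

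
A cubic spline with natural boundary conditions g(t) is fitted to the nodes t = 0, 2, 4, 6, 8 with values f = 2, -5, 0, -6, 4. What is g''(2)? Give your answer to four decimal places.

6.4286

Write M_i for g''(x_i). With h_i = 2, 2, 2, 2 and divided differences Δ_i = -7/2, 5/2, -3, 5, the continuity of g' gives the tridiagonal system
  2·M_0 + 8·M_1 + 2·M_2 = 6(Δ_1 - Δ_0) = 36
  2·M_1 + 8·M_2 + 2·M_3 = 6(Δ_2 - Δ_1) = -33
  2·M_2 + 8·M_3 + 2·M_4 = 6(Δ_3 - Δ_2) = 48
Natural end conditions: M_0 = M_4 = 0.
Solving the tridiagonal system: M_0 = 0, M_1 = 45/7, M_2 = -54/7, M_3 = 111/14, M_4 = 0.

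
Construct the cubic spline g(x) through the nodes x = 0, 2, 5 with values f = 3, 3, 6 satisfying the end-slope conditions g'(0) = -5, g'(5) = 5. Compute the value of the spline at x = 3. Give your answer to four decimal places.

3.1556

Let m_i = g''(x_i). Step sizes h_i = 2, 3; slopes of the chords Δ_i = (y_(i+1) - y_i)/h_i = 0, 1.
  2·m_0 + 10·m_1 + 3·m_2 = 6(Δ_1 - Δ_0) = 6
Clamped end conditions give two more equations: 2h_0·m_0 + h_0·m_1 = 6(Δ_0 - g'(0)) = 30 and h_1·m_1 + 2h_1·m_2 = 6(g'(5) - Δ_1) = 24.
Solving the tridiagonal system: m_0 = 89/10, m_1 = -14/5, m_2 = 27/5.
On [2, 5], g(x) = 3 + 11/10·(x - 2) - 7/5·(x - 2)² + 41/90·(x - 2)³.
With (x - 2) = 1: g(3) = 142/45.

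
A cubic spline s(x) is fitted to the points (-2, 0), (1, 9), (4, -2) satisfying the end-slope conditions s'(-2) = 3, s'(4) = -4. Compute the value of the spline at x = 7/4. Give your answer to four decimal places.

With σ_i denoting the second derivative at x_i, h_i = 3, 3, and Δ_i = (y_(i+1) − y_i)/h_i = 3, -11/3:
  3·σ_0 + 12·σ_1 + 3·σ_2 = 6(Δ_1 - Δ_0) = -40
Clamped end conditions give two more equations: 2h_0·σ_0 + h_0·σ_1 = 6(Δ_0 - s'(-2)) = 0 and h_1·σ_1 + 2h_1·σ_2 = 6(s'(4) - Δ_1) = -2.
Forward elimination and back-substitution give σ_0 = 13/6, σ_1 = -13/3, σ_2 = 11/6.
On [1, 4], s(x) = 9 - 1/4·(x - 1) - 13/6·(x - 1)² + 37/108·(x - 1)³.
With (x - 1) = 3/4: s(7/4) = 1981/256.

7.7383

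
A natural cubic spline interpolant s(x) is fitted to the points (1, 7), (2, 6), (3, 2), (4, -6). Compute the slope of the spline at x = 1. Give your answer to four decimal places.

With M_i denoting the second derivative at x_i, h_i = 1, 1, 1, and Δ_i = (y_(i+1) − y_i)/h_i = -1, -4, -8:
  1·M_0 + 4·M_1 + 1·M_2 = 6(Δ_1 - Δ_0) = -18
  1·M_1 + 4·M_2 + 1·M_3 = 6(Δ_2 - Δ_1) = -24
Natural end conditions: M_0 = M_3 = 0.
Forward elimination and back-substitution give M_0 = 0, M_1 = -16/5, M_2 = -26/5, M_3 = 0.
On [1, 2], s'(x) = b_0 + 2c_0·(x - 1) + 3d_0·(x - 1)² with b_0 = Δ_0 - h_0(2M_0 + M_1)/6 = -7/15, c_0 = M_0/2 = 0, d_0 = (M_1 - M_0)/(6h_0) = -8/15. So s'(1) = -7/15.

-0.4667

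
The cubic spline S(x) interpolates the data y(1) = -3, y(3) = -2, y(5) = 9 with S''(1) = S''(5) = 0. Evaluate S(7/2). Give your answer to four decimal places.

Write m_i for S''(x_i). With h_i = 2, 2 and divided differences Δ_i = 1/2, 11/2, the continuity of S' gives the tridiagonal system
  2·m_0 + 8·m_1 + 2·m_2 = 6(Δ_1 - Δ_0) = 30
Natural end conditions: m_0 = m_2 = 0.
Solving: m_0 = 0, m_1 = 15/4, m_2 = 0.
On [3, 5], S(x) = -2 + 3·(x - 3) + 15/8·(x - 3)² - 5/16·(x - 3)³.
With (x - 3) = 1/2: S(7/2) = -9/128.

-0.0703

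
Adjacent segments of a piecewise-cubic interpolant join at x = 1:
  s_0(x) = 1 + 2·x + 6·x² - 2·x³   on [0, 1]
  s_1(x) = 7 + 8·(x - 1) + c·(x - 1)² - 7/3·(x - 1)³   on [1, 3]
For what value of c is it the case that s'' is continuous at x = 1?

0

s_0''(x) = 12 - 12·x, so s_0''(1) = 0. On the right, s_1''(1) = 2c, so c = 0.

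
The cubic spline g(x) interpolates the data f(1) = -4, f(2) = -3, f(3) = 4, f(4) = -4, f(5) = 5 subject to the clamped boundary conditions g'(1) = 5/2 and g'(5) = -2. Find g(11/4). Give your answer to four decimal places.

With M_i denoting the second derivative at x_i, h_i = 1, 1, 1, 1, and Δ_i = (y_(i+1) − y_i)/h_i = 1, 7, -8, 9:
  1·M_0 + 4·M_1 + 1·M_2 = 6(Δ_1 - Δ_0) = 36
  1·M_1 + 4·M_2 + 1·M_3 = 6(Δ_2 - Δ_1) = -90
  1·M_2 + 4·M_3 + 1·M_4 = 6(Δ_3 - Δ_2) = 102
Clamped end conditions give two more equations: 2h_0·M_0 + h_0·M_1 = 6(Δ_0 - g'(1)) = -9 and h_3·M_3 + 2h_3·M_4 = 6(g'(5) - Δ_3) = -66.
Solving the tridiagonal system: M_0 = -129/8, M_1 = 93/4, M_2 = -327/8, M_3 = 201/4, M_4 = -465/8.
On [2, 3], g(x) = -3 + 97/16·(x - 2) + 93/8·(x - 2)² - 171/16·(x - 2)³.
With (x - 2) = 3/4: g(11/4) = 3663/1024.

3.5771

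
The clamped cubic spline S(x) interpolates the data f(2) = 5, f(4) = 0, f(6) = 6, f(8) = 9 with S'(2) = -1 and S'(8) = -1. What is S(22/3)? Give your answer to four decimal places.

9.0667

With M_i denoting the second derivative at x_i, h_i = 2, 2, 2, and Δ_i = (y_(i+1) − y_i)/h_i = -5/2, 3, 3/2:
  2·M_0 + 8·M_1 + 2·M_2 = 6(Δ_1 - Δ_0) = 33
  2·M_1 + 8·M_2 + 2·M_3 = 6(Δ_2 - Δ_1) = -9
Clamped end conditions give two more equations: 2h_0·M_0 + h_0·M_1 = 6(Δ_0 - S'(2)) = -9 and h_2·M_2 + 2h_2·M_3 = 6(S'(8) - Δ_2) = -15.
Hence M_0 = -26/5, M_1 = 59/10, M_2 = -19/10, M_3 = -14/5.
On [6, 8], S(x) = 6 + 37/10·(x - 6) - 19/20·(x - 6)² - 3/40·(x - 6)³.
With (x - 6) = 4/3: S(22/3) = 136/15.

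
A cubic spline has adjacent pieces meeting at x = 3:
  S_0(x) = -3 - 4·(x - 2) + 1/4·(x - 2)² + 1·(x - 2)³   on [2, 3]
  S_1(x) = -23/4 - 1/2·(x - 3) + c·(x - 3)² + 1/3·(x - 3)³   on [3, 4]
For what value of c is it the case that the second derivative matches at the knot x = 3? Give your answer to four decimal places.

S_0''(x) = 1/2 + 6·(x - 2), so S_0''(3) = 13/2. On the right, S_1''(3) = 2c, so c = 13/4.

3.2500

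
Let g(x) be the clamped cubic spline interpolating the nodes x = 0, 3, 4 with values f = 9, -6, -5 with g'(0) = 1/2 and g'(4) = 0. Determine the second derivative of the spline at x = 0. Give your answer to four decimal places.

Write m_i for g''(x_i). With h_i = 3, 1 and divided differences Δ_i = -5, 1, the continuity of g' gives the tridiagonal system
  3·m_0 + 8·m_1 + 1·m_2 = 6(Δ_1 - Δ_0) = 36
Clamped end conditions give two more equations: 2h_0·m_0 + h_0·m_1 = 6(Δ_0 - g'(0)) = -33 and h_1·m_1 + 2h_1·m_2 = 6(g'(4) - Δ_1) = -6.
Solving: m_0 = -81/8, m_1 = 37/4, m_2 = -61/8.

-10.1250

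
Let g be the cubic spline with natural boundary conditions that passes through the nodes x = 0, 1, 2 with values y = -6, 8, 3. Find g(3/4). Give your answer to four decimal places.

6.0586

Let M_i = g''(x_i). Step sizes h_i = 1, 1; slopes of the chords Δ_i = (y_(i+1) - y_i)/h_i = 14, -5.
  1·M_0 + 4·M_1 + 1·M_2 = 6(Δ_1 - Δ_0) = -114
Natural end conditions: M_0 = M_2 = 0.
Forward elimination and back-substitution give M_0 = 0, M_1 = -57/2, M_2 = 0.
On [0, 1], g(x) = -6 + 75/4·x + 0·x² - 19/4·x³.
With x = 3/4: g(3/4) = 1551/256.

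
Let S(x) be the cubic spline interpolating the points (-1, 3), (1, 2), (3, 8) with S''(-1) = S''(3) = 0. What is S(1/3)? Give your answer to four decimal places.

1.6852

Let M_i = S''(x_i). Step sizes h_i = 2, 2; slopes of the chords Δ_i = (y_(i+1) - y_i)/h_i = -1/2, 3.
  2·M_0 + 8·M_1 + 2·M_2 = 6(Δ_1 - Δ_0) = 21
Natural end conditions: M_0 = M_2 = 0.
Solving the tridiagonal system: M_0 = 0, M_1 = 21/8, M_2 = 0.
On [-1, 1], S(x) = 3 - 11/8·(x + 1) + 0·(x + 1)² + 7/32·(x + 1)³.
With (x + 1) = 4/3: S(1/3) = 91/54.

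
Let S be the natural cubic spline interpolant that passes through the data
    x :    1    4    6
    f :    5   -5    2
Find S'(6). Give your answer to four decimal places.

4.8667

With M_i denoting the second derivative at x_i, h_i = 3, 2, and Δ_i = (y_(i+1) − y_i)/h_i = -10/3, 7/2:
  3·M_0 + 10·M_1 + 2·M_2 = 6(Δ_1 - Δ_0) = 41
Natural end conditions: M_0 = M_2 = 0.
Solving the tridiagonal system: M_0 = 0, M_1 = 41/10, M_2 = 0.
On [4, 6], S'(x) = b_1 + 2c_1·(x - 4) + 3d_1·(x - 4)² with b_1 = Δ_1 - h_1(2M_1 + M_2)/6 = 23/30, c_1 = M_1/2 = 41/20, d_1 = (M_2 - M_1)/(6h_1) = -41/120. So S'(6) = 73/15.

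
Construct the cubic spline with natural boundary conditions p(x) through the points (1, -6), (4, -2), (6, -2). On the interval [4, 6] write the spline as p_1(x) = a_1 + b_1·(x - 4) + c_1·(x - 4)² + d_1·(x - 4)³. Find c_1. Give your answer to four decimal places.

Put M_i = p'' at the i-th knot. Here h = (3, 2) and Δ = (4/3, 0), so the interior equations h_(i-1)·M_(i-1) + 2(h_(i-1)+h_i)·M_i + h_i·M_(i+1) = 6(Δ_i − Δ_(i-1)) read
  3·M_0 + 10·M_1 + 2·M_2 = 6(Δ_1 - Δ_0) = -8
Natural end conditions: M_0 = M_2 = 0.
Hence M_0 = 0, M_1 = -4/5, M_2 = 0.
On [4, 6], with p_1(x) = a_1 + b_1·(x - 4) + c_1·(x - 4)² + d_1·(x - 4)³: c_1 = M_1/2 = -2/5, d_1 = (M_2 - M_1)/(6h_1) = 1/15, b_1 = Δ_1 - h_1(2M_1 + M_2)/6 = 8/15.

-0.4000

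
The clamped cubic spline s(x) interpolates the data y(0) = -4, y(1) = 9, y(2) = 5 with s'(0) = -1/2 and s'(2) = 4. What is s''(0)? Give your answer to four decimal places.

68.2500

Put m_i = s'' at the i-th knot. Here h = (1, 1) and Δ = (13, -4), so the interior equations h_(i-1)·m_(i-1) + 2(h_(i-1)+h_i)·m_i + h_i·m_(i+1) = 6(Δ_i − Δ_(i-1)) read
  1·m_0 + 4·m_1 + 1·m_2 = 6(Δ_1 - Δ_0) = -102
Clamped end conditions give two more equations: 2h_0·m_0 + h_0·m_1 = 6(Δ_0 - s'(0)) = 81 and h_1·m_1 + 2h_1·m_2 = 6(s'(2) - Δ_1) = 48.
Forward elimination and back-substitution give m_0 = 273/4, m_1 = -111/2, m_2 = 207/4.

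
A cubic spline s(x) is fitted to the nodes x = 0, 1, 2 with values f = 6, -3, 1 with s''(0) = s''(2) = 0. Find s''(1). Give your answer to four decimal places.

Put M_i = s'' at the i-th knot. Here h = (1, 1) and Δ = (-9, 4), so the interior equations h_(i-1)·M_(i-1) + 2(h_(i-1)+h_i)·M_i + h_i·M_(i+1) = 6(Δ_i − Δ_(i-1)) read
  1·M_0 + 4·M_1 + 1·M_2 = 6(Δ_1 - Δ_0) = 78
Natural end conditions: M_0 = M_2 = 0.
Solving: M_0 = 0, M_1 = 39/2, M_2 = 0.

19.5000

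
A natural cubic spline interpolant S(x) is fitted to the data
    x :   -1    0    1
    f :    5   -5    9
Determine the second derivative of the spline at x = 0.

Let M_i = S''(x_i). Step sizes h_i = 1, 1; slopes of the chords Δ_i = (y_(i+1) - y_i)/h_i = -10, 14.
  1·M_0 + 4·M_1 + 1·M_2 = 6(Δ_1 - Δ_0) = 144
Natural end conditions: M_0 = M_2 = 0.
Solving the tridiagonal system: M_0 = 0, M_1 = 36, M_2 = 0.

36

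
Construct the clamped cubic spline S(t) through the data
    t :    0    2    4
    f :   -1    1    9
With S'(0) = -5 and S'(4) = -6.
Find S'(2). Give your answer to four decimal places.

6.5000

Put M_i = S'' at the i-th knot. Here h = (2, 2) and Δ = (1, 4), so the interior equations h_(i-1)·M_(i-1) + 2(h_(i-1)+h_i)·M_i + h_i·M_(i+1) = 6(Δ_i − Δ_(i-1)) read
  2·M_0 + 8·M_1 + 2·M_2 = 6(Δ_1 - Δ_0) = 18
Clamped end conditions give two more equations: 2h_0·M_0 + h_0·M_1 = 6(Δ_0 - S'(0)) = 36 and h_1·M_1 + 2h_1·M_2 = 6(S'(4) - Δ_1) = -60.
Forward elimination and back-substitution give M_0 = 13/2, M_1 = 5, M_2 = -35/2.
On [2, 4], S'(t) = b_1 + 2c_1·(t - 2) + 3d_1·(t - 2)² with b_1 = Δ_1 - h_1(2M_1 + M_2)/6 = 13/2, c_1 = M_1/2 = 5/2, d_1 = (M_2 - M_1)/(6h_1) = -15/8. So S'(2) = 13/2.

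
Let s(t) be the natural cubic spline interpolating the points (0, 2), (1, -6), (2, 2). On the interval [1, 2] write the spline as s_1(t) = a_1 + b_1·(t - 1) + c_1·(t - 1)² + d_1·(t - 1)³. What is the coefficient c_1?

12

With σ_i denoting the second derivative at x_i, h_i = 1, 1, and Δ_i = (y_(i+1) − y_i)/h_i = -8, 8:
  1·σ_0 + 4·σ_1 + 1·σ_2 = 6(Δ_1 - Δ_0) = 96
Natural end conditions: σ_0 = σ_2 = 0.
Forward elimination and back-substitution give σ_0 = 0, σ_1 = 24, σ_2 = 0.
On [1, 2], with s_1(t) = a_1 + b_1·(t - 1) + c_1·(t - 1)² + d_1·(t - 1)³: c_1 = σ_1/2 = 12, d_1 = (σ_2 - σ_1)/(6h_1) = -4, b_1 = Δ_1 - h_1(2σ_1 + σ_2)/6 = 0.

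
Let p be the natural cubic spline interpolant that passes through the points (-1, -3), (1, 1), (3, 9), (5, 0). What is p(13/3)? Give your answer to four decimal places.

Write M_i for p''(x_i). With h_i = 2, 2, 2 and divided differences Δ_i = 2, 4, -9/2, the continuity of p' gives the tridiagonal system
  2·M_0 + 8·M_1 + 2·M_2 = 6(Δ_1 - Δ_0) = 12
  2·M_1 + 8·M_2 + 2·M_3 = 6(Δ_2 - Δ_1) = -51
Natural end conditions: M_0 = M_3 = 0.
Solving: M_0 = 0, M_1 = 33/10, M_2 = -36/5, M_3 = 0.
On [3, 5], p(x) = 9 + 3/10·(x - 3) - 18/5·(x - 3)² + 3/5·(x - 3)³.
With (x - 3) = 4/3: p(13/3) = 199/45.

4.4222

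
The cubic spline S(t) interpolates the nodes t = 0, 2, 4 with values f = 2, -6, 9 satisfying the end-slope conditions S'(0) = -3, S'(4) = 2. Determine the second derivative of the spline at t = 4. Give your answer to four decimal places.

-15.6250

Put σ_i = S'' at the i-th knot. Here h = (2, 2) and Δ = (-4, 15/2), so the interior equations h_(i-1)·σ_(i-1) + 2(h_(i-1)+h_i)·σ_i + h_i·σ_(i+1) = 6(Δ_i − Δ_(i-1)) read
  2·σ_0 + 8·σ_1 + 2·σ_2 = 6(Δ_1 - Δ_0) = 69
Clamped end conditions give two more equations: 2h_0·σ_0 + h_0·σ_1 = 6(Δ_0 - S'(0)) = -6 and h_1·σ_1 + 2h_1·σ_2 = 6(S'(4) - Δ_1) = -33.
Hence σ_0 = -71/8, σ_1 = 59/4, σ_2 = -125/8.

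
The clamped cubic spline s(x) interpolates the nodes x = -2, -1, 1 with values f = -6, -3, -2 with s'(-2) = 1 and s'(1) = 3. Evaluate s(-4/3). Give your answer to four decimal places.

Let σ_i = s''(x_i). Step sizes h_i = 1, 2; slopes of the chords Δ_i = (y_(i+1) - y_i)/h_i = 3, 1/2.
  1·σ_0 + 6·σ_1 + 2·σ_2 = 6(Δ_1 - Δ_0) = -15
Clamped end conditions give two more equations: 2h_0·σ_0 + h_0·σ_1 = 6(Δ_0 - s'(-2)) = 12 and h_1·σ_1 + 2h_1·σ_2 = 6(s'(1) - Δ_1) = 15.
Hence σ_0 = 55/6, σ_1 = -19/3, σ_2 = 83/12.
On [-2, -1], s(x) = -6 + 1·(x + 2) + 55/12·(x + 2)² - 31/12·(x + 2)³.
With (x + 2) = 2/3: s(-4/3) = -329/81.

-4.0617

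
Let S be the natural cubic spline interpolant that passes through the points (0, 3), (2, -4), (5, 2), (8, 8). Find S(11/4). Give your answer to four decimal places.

-3.9424

With M_i denoting the second derivative at x_i, h_i = 2, 3, 3, and Δ_i = (y_(i+1) − y_i)/h_i = -7/2, 2, 2:
  2·M_0 + 10·M_1 + 3·M_2 = 6(Δ_1 - Δ_0) = 33
  3·M_1 + 12·M_2 + 3·M_3 = 6(Δ_2 - Δ_1) = 0
Natural end conditions: M_0 = M_3 = 0.
Hence M_0 = 0, M_1 = 132/37, M_2 = -33/37, M_3 = 0.
On [2, 5], S(x) = -4 - 83/74·(x - 2) + 66/37·(x - 2)² - 55/222·(x - 2)³.
With (x - 2) = 3/4: S(11/4) = -18671/4736.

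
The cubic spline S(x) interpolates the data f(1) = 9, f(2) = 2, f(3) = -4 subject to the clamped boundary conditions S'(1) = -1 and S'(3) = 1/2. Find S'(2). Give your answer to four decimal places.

Let M_i = S''(x_i). Step sizes h_i = 1, 1; slopes of the chords Δ_i = (y_(i+1) - y_i)/h_i = -7, -6.
  1·M_0 + 4·M_1 + 1·M_2 = 6(Δ_1 - Δ_0) = 6
Clamped end conditions give two more equations: 2h_0·M_0 + h_0·M_1 = 6(Δ_0 - S'(1)) = -36 and h_1·M_1 + 2h_1·M_2 = 6(S'(3) - Δ_1) = 39.
Solving: M_0 = -75/4, M_1 = 3/2, M_2 = 75/4.
On [2, 3], S'(x) = b_1 + 2c_1·(x - 2) + 3d_1·(x - 2)² with b_1 = Δ_1 - h_1(2M_1 + M_2)/6 = -77/8, c_1 = M_1/2 = 3/4, d_1 = (M_2 - M_1)/(6h_1) = 23/8. So S'(2) = -77/8.

-9.6250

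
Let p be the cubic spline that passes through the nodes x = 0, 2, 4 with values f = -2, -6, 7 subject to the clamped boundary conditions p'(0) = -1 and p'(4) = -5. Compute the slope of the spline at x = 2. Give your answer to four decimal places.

Let M_i = p''(x_i). Step sizes h_i = 2, 2; slopes of the chords Δ_i = (y_(i+1) - y_i)/h_i = -2, 13/2.
  2·M_0 + 8·M_1 + 2·M_2 = 6(Δ_1 - Δ_0) = 51
Clamped end conditions give two more equations: 2h_0·M_0 + h_0·M_1 = 6(Δ_0 - p'(0)) = -6 and h_1·M_1 + 2h_1·M_2 = 6(p'(4) - Δ_1) = -69.
Solving the tridiagonal system: M_0 = -71/8, M_1 = 59/4, M_2 = -197/8.
On [2, 4], p'(x) = b_1 + 2c_1·(x - 2) + 3d_1·(x - 2)² with b_1 = Δ_1 - h_1(2M_1 + M_2)/6 = 39/8, c_1 = M_1/2 = 59/8, d_1 = (M_2 - M_1)/(6h_1) = -105/32. So p'(2) = 39/8.

4.8750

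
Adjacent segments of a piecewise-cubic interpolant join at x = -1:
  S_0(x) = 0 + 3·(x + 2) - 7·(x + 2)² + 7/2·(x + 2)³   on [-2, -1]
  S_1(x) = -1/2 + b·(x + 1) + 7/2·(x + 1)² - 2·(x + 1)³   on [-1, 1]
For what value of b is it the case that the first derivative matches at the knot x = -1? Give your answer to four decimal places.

S_0'(x) = 3 - 14·(x + 2) + 21/2·(x + 2)², so S_0'(-1) = -1/2. On the right, S_1'(-1) = b, so b = -1/2.

-0.5000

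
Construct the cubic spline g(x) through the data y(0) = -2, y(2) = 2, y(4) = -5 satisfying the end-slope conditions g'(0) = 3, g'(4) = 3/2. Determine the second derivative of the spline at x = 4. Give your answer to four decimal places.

Put m_i = g'' at the i-th knot. Here h = (2, 2) and Δ = (2, -7/2), so the interior equations h_(i-1)·m_(i-1) + 2(h_(i-1)+h_i)·m_i + h_i·m_(i+1) = 6(Δ_i − Δ_(i-1)) read
  2·m_0 + 8·m_1 + 2·m_2 = 6(Δ_1 - Δ_0) = -33
Clamped end conditions give two more equations: 2h_0·m_0 + h_0·m_1 = 6(Δ_0 - g'(0)) = -6 and h_1·m_1 + 2h_1·m_2 = 6(g'(4) - Δ_1) = 30.
Solving: m_0 = 9/4, m_1 = -15/2, m_2 = 45/4.

11.2500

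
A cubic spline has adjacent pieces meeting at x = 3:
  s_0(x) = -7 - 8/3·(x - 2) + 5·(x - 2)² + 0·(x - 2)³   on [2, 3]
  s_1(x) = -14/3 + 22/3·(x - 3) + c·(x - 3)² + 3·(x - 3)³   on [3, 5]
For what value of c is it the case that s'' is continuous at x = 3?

s_0''(x) = 10 + 0·(x - 2), so s_0''(3) = 10. On the right, s_1''(3) = 2c, so c = 5.

5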